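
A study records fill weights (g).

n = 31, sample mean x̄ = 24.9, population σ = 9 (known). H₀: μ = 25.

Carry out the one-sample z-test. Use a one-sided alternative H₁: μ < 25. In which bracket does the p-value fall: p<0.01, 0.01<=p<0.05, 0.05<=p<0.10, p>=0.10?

p-value bracket: p>=0.10

SE = σ/√n = 9/√31 = 1.6164
z = (x̄−μ₀)/SE = (24.9−25)/1.6164 = -0.0619
p-value (one-sided, H₁ less) = 0.47534
→ bracket: p>=0.10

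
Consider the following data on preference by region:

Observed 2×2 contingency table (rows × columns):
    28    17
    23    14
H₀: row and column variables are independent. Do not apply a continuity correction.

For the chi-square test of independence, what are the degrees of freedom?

degrees of freedom = 1

df = (r−1)(c−1) = (2−1)·(2−1) = 1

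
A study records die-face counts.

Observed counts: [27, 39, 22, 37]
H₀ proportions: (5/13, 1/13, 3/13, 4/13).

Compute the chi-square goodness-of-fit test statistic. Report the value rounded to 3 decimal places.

n = 125; E_i = n·p_i = [48.08, 9.62, 28.85, 38.46]
χ² = (27−48.08)²/48.08 + (39−9.62)²/9.62 + (22−28.85)²/28.85 + (37−38.46)²/38.46 = 100.7199
df = 3

test statistic = 100.720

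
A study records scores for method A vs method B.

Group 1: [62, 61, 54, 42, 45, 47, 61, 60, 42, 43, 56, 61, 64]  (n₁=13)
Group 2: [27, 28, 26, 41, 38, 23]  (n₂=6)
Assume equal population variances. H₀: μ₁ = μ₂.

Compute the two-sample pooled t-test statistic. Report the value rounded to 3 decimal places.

test statistic = 5.713

x̄₁=53.692, s₁=8.606, n₁=13
x̄₂=30.500, s₂=7.232, n₂=6
s_p² = [12·8.606² + 5·7.232²]/17 = 67.6629
SE = √(s_p²·(1/13+1/6)) = 4.0598
t = (53.692−30.500)/4.0598 = 5.7127
df = 17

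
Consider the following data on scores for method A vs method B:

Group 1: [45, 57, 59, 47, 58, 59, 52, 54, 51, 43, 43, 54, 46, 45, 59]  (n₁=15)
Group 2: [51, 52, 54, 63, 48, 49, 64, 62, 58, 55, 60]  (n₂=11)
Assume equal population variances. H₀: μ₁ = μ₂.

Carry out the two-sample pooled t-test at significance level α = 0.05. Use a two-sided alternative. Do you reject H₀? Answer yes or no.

x̄₁=51.467, s₁=6.174, n₁=15
x̄₂=56.000, s₂=5.727, n₂=11
s_p² = [14·6.174² + 10·5.727²]/24 = 35.9056
SE = √(s_p²·(1/15+1/11)) = 2.3786
t = (51.467−56.000)/2.3786 = -1.9059
df = 24
p-value (two-sided) = 0.06871
At α=0.05: p ≥ α → fail to reject H₀

reject H₀: no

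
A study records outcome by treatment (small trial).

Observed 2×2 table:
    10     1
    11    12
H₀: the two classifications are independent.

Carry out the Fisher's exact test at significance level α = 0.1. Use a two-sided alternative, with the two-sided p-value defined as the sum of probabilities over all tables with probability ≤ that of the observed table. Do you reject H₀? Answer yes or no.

Margins: r₁=11, r₂=23, c₁=21, c₂=13, n=34
p_obs = C(11,10)·C(23,11)/C(34,21); sum pmf over tables with pmf ≤ p_obs
p-value (two-sided) = 0.02379
At α=0.1: p < α → reject H₀

reject H₀: yes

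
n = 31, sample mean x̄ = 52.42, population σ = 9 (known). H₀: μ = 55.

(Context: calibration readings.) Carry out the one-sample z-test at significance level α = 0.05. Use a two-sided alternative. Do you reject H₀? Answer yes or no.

reject H₀: no

SE = σ/√n = 9/√31 = 1.6164
z = (x̄−μ₀)/SE = (52.42−55)/1.6164 = -1.5961
p-value (two-sided) = 0.11047
At α=0.05: p ≥ α → fail to reject H₀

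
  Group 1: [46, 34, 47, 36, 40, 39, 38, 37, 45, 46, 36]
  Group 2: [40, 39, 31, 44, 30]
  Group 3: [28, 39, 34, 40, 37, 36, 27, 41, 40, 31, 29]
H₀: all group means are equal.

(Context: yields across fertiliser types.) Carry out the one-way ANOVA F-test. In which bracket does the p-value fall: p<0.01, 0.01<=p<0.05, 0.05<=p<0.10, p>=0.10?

p-value bracket: 0.05<=p<0.10

Group means [40.36, 36.80, 34.73], grand mean 37.407
SSB = Σnᵢ(x̄ᵢ−x̄)² = 176.991; SSW = ΣΣ(x−x̄ᵢ)² = 645.527
MSB = 176.991/2 = 88.4956; MSW = 645.527/24 = 26.8970
F = MSB/MSW = 3.2902
df = (2, 24)
p-value (upper-tail) = 0.05460
→ bracket: 0.05<=p<0.10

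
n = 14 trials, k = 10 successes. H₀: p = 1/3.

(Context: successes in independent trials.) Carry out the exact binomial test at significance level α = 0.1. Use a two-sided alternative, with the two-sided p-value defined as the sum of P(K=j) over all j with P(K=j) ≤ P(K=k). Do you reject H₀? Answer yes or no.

Exact binomial: n=14, k=10, p₀=1/3=0.3333
P(X=j) = C(n,j)·p₀^j·(1−p₀)^(n−j); p = Σ P(X=j) over j with P(X=j) ≤ P(X=10)
p-value (two-sided) = 0.00404
At α=0.1: p < α → reject H₀

reject H₀: yes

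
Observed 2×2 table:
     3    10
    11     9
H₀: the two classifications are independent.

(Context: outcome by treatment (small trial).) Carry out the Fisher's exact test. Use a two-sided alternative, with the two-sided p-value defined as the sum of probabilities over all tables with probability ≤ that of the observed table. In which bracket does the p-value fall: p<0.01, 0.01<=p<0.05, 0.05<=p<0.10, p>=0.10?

p-value bracket: 0.05<=p<0.10

Margins: r₁=13, r₂=20, c₁=14, c₂=19, n=33
p_obs = C(13,3)·C(20,11)/C(33,14); sum pmf over tables with pmf ≤ p_obs
p-value (two-sided) = 0.08729
→ bracket: 0.05<=p<0.10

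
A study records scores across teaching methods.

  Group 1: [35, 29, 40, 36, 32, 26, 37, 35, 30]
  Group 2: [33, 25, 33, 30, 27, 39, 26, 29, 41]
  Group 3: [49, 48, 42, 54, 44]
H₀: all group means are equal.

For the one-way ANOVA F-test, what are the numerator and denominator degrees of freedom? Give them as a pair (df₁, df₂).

degrees of freedom = [2, 20]

k = 3 groups, N = 23 total
df = (k−1, N−k) = (3−1, 23−3) = (2, 20)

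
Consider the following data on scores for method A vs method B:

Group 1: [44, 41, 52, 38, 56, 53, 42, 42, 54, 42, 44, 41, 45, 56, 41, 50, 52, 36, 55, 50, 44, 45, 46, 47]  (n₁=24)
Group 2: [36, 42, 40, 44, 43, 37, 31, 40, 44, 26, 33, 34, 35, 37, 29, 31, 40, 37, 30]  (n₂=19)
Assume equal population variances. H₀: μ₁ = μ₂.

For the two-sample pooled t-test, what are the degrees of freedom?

degrees of freedom = 41

df = n₁ + n₂ − 2 = 24 + 19 − 2 = 41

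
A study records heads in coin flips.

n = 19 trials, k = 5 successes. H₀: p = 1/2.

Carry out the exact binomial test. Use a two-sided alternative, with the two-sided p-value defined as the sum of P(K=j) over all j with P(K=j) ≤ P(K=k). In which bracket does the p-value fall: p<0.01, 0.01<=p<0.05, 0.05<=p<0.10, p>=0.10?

Exact binomial: n=19, k=5, p₀=1/2=0.5000
P(X=j) = C(n,j)·p₀^j·(1−p₀)^(n−j); p = Σ P(X=j) over j with P(X=j) ≤ P(X=5)
p-value (two-sided) = 0.06357
→ bracket: 0.05<=p<0.10

p-value bracket: 0.05<=p<0.10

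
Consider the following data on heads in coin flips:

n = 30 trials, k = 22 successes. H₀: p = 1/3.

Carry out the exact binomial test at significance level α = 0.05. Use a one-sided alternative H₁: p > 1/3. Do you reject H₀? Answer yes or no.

Exact binomial: n=30, k=22, p₀=1/3=0.3333
P(X≥22) from Σ C(n,i)·p₀^i·(1−p₀)^(n−i)
p-value (one-sided, H₁ greater) = 0.00001
At α=0.05: p < α → reject H₀

reject H₀: yes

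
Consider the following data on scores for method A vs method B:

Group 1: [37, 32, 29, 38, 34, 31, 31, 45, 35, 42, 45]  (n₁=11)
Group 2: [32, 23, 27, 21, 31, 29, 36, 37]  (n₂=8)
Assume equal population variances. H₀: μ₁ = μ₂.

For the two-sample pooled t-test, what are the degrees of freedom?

df = n₁ + n₂ − 2 = 11 + 8 − 2 = 17

degrees of freedom = 17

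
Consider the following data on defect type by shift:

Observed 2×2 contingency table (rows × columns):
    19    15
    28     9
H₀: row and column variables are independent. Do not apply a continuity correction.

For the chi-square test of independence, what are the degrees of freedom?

degrees of freedom = 1

df = (r−1)(c−1) = (2−1)·(2−1) = 1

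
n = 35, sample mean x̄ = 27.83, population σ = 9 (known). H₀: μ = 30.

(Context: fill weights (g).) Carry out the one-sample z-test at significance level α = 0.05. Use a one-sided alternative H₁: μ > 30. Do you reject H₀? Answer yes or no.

SE = σ/√n = 9/√35 = 1.5213
z = (x̄−μ₀)/SE = (27.83−30)/1.5213 = -1.4264
p-value (one-sided, H₁ greater) = 0.92313
At α=0.05: p ≥ α → fail to reject H₀

reject H₀: no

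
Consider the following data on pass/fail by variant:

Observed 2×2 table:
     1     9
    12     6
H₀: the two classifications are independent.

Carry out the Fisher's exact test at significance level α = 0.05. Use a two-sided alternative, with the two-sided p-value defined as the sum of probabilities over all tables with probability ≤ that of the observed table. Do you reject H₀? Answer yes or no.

reject H₀: yes

Margins: r₁=10, r₂=18, c₁=13, c₂=15, n=28
p_obs = C(10,1)·C(18,12)/C(28,13); sum pmf over tables with pmf ≤ p_obs
p-value (two-sided) = 0.00603
At α=0.05: p < α → reject H₀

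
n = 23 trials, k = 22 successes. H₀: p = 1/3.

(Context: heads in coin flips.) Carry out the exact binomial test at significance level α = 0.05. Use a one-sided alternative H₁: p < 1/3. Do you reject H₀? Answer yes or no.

Exact binomial: n=23, k=22, p₀=1/3=0.3333
P(X≤22) from Σ C(n,i)·p₀^i·(1−p₀)^(n−i)
p-value (one-sided, H₁ less) = 1.00000
At α=0.05: p ≥ α → fail to reject H₀

reject H₀: no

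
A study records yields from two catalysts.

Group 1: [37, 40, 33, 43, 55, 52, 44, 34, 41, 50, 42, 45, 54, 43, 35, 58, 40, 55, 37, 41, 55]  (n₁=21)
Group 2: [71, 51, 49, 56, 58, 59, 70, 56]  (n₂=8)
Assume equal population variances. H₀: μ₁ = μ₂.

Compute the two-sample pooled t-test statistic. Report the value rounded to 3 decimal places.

test statistic = -4.383

x̄₁=44.476, s₁=7.782, n₁=21
x̄₂=58.750, s₂=7.996, n₂=8
s_p² = [20·7.782² + 7·7.996²]/27 = 61.4347
SE = √(s_p²·(1/21+1/8)) = 3.2565
t = (44.476−58.750)/3.2565 = -4.3832
df = 27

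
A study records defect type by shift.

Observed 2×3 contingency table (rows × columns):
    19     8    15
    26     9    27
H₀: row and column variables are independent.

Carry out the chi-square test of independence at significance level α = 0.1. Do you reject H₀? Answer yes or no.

reject H₀: no

Row totals [42, 62], col totals [45, 17, 42], n=104
χ² = (19−18.17)²/18.17 + (8−6.87)²/6.87 + (15−16.96)²/16.96 + (26−26.83)²/26.83 + (9−10.13)²/10.13 + (27−25.04)²/25.04 = 0.7582
df = 2
p-value (upper-tail) = 0.68449
At α=0.1: p ≥ α → fail to reject H₀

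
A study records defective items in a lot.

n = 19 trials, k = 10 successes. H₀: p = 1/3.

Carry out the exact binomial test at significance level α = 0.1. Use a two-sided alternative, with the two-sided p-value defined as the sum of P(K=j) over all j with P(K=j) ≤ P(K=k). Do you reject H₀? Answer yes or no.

Exact binomial: n=19, k=10, p₀=1/3=0.3333
P(X=j) = C(n,j)·p₀^j·(1−p₀)^(n−j); p = Σ P(X=j) over j with P(X=j) ≤ P(X=10)
p-value (two-sided) = 0.08879
At α=0.1: p < α → reject H₀

reject H₀: yes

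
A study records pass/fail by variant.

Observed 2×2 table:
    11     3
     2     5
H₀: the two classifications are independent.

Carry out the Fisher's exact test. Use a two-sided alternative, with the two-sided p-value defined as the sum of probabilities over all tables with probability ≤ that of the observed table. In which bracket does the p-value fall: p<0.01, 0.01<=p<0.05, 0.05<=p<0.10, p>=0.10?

p-value bracket: 0.05<=p<0.10

Margins: r₁=14, r₂=7, c₁=13, c₂=8, n=21
p_obs = C(14,11)·C(7,2)/C(21,13); sum pmf over tables with pmf ≤ p_obs
p-value (two-sided) = 0.05552
→ bracket: 0.05<=p<0.10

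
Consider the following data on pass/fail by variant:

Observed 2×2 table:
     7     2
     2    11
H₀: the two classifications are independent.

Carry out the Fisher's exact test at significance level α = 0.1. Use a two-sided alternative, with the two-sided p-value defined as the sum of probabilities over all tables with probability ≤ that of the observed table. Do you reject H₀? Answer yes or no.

Margins: r₁=9, r₂=13, c₁=9, c₂=13, n=22
p_obs = C(9,7)·C(13,2)/C(22,9); sum pmf over tables with pmf ≤ p_obs
p-value (two-sided) = 0.00732
At α=0.1: p < α → reject H₀

reject H₀: yes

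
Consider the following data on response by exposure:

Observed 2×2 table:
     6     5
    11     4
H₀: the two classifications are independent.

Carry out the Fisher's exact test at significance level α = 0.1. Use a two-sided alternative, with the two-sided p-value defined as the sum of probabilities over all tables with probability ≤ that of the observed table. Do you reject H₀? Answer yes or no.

reject H₀: no

Margins: r₁=11, r₂=15, c₁=17, c₂=9, n=26
p_obs = C(11,6)·C(15,11)/C(26,17); sum pmf over tables with pmf ≤ p_obs
p-value (two-sided) = 0.41854
At α=0.1: p ≥ α → fail to reject H₀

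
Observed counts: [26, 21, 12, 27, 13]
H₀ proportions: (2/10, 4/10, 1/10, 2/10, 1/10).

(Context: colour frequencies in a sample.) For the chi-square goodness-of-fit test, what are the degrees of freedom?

df = k − 1 = 5 − 1 = 4

degrees of freedom = 4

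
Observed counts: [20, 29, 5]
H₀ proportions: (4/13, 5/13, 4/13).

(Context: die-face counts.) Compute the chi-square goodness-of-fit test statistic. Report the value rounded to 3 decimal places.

test statistic = 12.071

n = 54; E_i = n·p_i = [16.62, 20.77, 16.62]
χ² = (20−16.62)²/16.62 + (29−20.77)²/20.77 + (5−16.62)²/16.62 = 12.0713
df = 2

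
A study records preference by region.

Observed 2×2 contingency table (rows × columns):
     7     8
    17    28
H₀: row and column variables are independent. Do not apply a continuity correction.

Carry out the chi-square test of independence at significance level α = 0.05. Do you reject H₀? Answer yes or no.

Row totals [15, 45], col totals [24, 36], n=60
χ² = (7−6.00)²/6.00 + (8−9.00)²/9.00 + (17−18.00)²/18.00 + (28−27.00)²/27.00 = 0.3704
df = 1
p-value (upper-tail) = 0.54280
At α=0.05: p ≥ α → fail to reject H₀

reject H₀: no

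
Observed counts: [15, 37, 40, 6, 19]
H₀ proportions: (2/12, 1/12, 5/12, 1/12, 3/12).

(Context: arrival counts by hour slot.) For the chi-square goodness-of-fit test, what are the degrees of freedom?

degrees of freedom = 4

df = k − 1 = 5 − 1 = 4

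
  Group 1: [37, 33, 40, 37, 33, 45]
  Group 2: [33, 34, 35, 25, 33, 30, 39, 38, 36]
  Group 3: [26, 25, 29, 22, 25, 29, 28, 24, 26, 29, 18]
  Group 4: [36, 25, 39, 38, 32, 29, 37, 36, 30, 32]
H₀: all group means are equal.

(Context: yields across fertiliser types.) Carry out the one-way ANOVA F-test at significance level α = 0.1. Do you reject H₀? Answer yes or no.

reject H₀: yes

Group means [37.50, 33.67, 25.55, 33.40], grand mean 31.750
SSB = Σnᵢ(x̄ᵢ−x̄)² = 682.123; SSW = ΣΣ(x−x̄ᵢ)² = 546.627
MSB = 682.123/3 = 227.3742; MSW = 546.627/32 = 17.0821
F = MSB/MSW = 13.3107
df = (3, 32)
p-value (upper-tail) = 0.00001
At α=0.1: p < α → reject H₀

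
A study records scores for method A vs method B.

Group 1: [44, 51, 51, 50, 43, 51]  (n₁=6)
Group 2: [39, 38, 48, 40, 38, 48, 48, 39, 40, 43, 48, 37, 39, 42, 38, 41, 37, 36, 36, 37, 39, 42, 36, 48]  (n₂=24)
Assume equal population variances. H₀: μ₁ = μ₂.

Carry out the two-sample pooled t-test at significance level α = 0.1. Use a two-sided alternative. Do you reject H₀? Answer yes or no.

x̄₁=48.333, s₁=3.777, n₁=6
x̄₂=40.708, s₂=4.258, n₂=24
s_p² = [5·3.777² + 23·4.258²]/28 = 17.4390
SE = √(s_p²·(1/6+1/24)) = 1.9061
t = (48.333−40.708)/1.9061 = 4.0004
df = 28
p-value (two-sided) = 0.00042
At α=0.1: p < α → reject H₀

reject H₀: yes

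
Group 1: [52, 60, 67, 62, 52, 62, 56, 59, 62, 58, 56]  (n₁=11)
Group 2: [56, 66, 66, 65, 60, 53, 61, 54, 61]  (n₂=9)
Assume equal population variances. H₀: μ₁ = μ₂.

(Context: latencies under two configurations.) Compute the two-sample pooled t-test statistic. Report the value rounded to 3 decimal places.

x̄₁=58.727, s₁=4.563, n₁=11
x̄₂=60.222, s₂=4.994, n₂=9
s_p² = [10·4.563² + 8·4.994²]/18 = 22.6521
SE = √(s_p²·(1/11+1/9)) = 2.1392
t = (58.727−60.222)/2.1392 = -0.6988
df = 18

test statistic = -0.699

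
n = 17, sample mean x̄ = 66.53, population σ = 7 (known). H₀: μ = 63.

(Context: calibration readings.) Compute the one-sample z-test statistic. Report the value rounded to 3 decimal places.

test statistic = 2.079

SE = σ/√n = 7/√17 = 1.6977
z = (x̄−μ₀)/SE = (66.53−63)/1.6977 = 2.0792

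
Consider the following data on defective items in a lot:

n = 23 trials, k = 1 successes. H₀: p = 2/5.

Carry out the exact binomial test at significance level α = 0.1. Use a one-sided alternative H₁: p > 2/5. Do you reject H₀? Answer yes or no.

reject H₀: no

Exact binomial: n=23, k=1, p₀=2/5=0.4000
P(X≥1) from Σ C(n,i)·p₀^i·(1−p₀)^(n−i)
p-value (one-sided, H₁ greater) = 0.99999
At α=0.1: p ≥ α → fail to reject H₀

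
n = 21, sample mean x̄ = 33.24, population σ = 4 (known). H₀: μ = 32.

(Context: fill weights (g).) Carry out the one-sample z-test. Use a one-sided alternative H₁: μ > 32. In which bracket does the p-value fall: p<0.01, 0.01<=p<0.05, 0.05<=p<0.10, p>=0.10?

p-value bracket: 0.05<=p<0.10

SE = σ/√n = 4/√21 = 0.8729
z = (x̄−μ₀)/SE = (33.24−32)/0.8729 = 1.4206
p-value (one-sided, H₁ greater) = 0.07772
→ bracket: 0.05<=p<0.10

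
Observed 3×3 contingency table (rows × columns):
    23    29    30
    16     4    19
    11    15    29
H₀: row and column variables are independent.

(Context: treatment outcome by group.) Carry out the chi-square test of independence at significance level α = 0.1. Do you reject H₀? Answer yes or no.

reject H₀: yes

Row totals [82, 39, 55], col totals [50, 48, 78], n=176
χ² = (23−23.30)²/23.30 + (29−22.36)²/22.36 + (30−36.34)²/36.34 + (16−11.08)²/11.08 + (4−10.64)²/10.64 + (19−17.28)²/17.28 + (11−15.62)²/15.62 + (15−15.00)²/15.00 + (29−24.38)²/24.38 = 11.8222
df = 4
p-value (upper-tail) = 0.01872
At α=0.1: p < α → reject H₀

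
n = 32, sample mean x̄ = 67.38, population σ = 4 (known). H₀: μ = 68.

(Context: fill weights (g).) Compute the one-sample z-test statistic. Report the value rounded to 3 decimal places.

test statistic = -0.877

SE = σ/√n = 4/√32 = 0.7071
z = (x̄−μ₀)/SE = (67.38−68)/0.7071 = -0.8768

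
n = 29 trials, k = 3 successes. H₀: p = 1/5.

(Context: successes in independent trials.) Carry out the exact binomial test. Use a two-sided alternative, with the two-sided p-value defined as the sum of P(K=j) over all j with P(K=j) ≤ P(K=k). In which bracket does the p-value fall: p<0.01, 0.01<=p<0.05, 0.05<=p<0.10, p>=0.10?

Exact binomial: n=29, k=3, p₀=1/5=0.2000
P(X=j) = C(n,j)·p₀^j·(1−p₀)^(n−j); p = Σ P(X=j) over j with P(X=j) ≤ P(X=3)
p-value (two-sided) = 0.24876
→ bracket: p>=0.10

p-value bracket: p>=0.10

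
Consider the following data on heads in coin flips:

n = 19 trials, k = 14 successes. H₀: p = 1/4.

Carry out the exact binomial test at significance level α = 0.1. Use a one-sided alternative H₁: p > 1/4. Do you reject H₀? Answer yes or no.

Exact binomial: n=19, k=14, p₀=1/4=0.2500
P(X≥14) from Σ C(n,i)·p₀^i·(1−p₀)^(n−i)
p-value (one-sided, H₁ greater) = 0.00001
At α=0.1: p < α → reject H₀

reject H₀: yes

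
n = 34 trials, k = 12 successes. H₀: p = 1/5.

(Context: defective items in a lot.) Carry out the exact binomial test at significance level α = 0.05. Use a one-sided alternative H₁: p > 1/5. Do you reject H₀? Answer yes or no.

Exact binomial: n=34, k=12, p₀=1/5=0.2000
P(X≥12) from Σ C(n,i)·p₀^i·(1−p₀)^(n−i)
p-value (one-sided, H₁ greater) = 0.02744
At α=0.05: p < α → reject H₀

reject H₀: yes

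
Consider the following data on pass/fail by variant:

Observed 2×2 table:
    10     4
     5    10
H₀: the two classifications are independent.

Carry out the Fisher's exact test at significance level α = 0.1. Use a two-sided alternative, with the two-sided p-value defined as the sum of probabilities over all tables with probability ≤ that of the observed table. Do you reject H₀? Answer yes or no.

Margins: r₁=14, r₂=15, c₁=15, c₂=14, n=29
p_obs = C(14,10)·C(15,5)/C(29,15); sum pmf over tables with pmf ≤ p_obs
p-value (two-sided) = 0.06560
At α=0.1: p < α → reject H₀

reject H₀: yes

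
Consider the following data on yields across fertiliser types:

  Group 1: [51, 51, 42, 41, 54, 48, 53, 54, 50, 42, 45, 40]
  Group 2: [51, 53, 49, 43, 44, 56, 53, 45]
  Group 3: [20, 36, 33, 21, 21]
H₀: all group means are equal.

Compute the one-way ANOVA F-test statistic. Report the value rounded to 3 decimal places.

test statistic = 30.457

Group means [47.58, 49.25, 26.20], grand mean 43.840
SSB = Σnᵢ(x̄ᵢ−x̄)² = 1958.143; SSW = ΣΣ(x−x̄ᵢ)² = 707.217
MSB = 1958.143/2 = 979.0717; MSW = 707.217/22 = 32.1462
F = MSB/MSW = 30.4568
df = (2, 22)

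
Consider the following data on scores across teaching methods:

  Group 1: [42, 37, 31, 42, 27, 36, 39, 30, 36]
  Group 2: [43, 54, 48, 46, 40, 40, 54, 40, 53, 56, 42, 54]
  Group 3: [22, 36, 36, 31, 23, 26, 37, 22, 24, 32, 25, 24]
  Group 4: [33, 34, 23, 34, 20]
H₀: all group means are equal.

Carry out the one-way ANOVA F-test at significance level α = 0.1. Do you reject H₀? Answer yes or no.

Group means [35.56, 47.50, 28.17, 28.80], grand mean 36.105
SSB = Σnᵢ(x̄ᵢ−x̄)² = 2583.890; SSW = ΣΣ(x−x̄ᵢ)² = 1231.689
MSB = 2583.890/3 = 861.2967; MSW = 1231.689/34 = 36.2261
F = MSB/MSW = 23.7756
df = (3, 34)
p-value (upper-tail) = 0.00000
At α=0.1: p < α → reject H₀

reject H₀: yes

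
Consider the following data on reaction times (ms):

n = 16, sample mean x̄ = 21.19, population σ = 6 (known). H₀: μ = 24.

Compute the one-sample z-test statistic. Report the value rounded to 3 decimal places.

test statistic = -1.873

SE = σ/√n = 6/√16 = 1.5000
z = (x̄−μ₀)/SE = (21.19−24)/1.5000 = -1.8733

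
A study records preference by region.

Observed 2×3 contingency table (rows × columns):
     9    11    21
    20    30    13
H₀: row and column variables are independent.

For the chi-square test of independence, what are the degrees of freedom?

degrees of freedom = 2

df = (r−1)(c−1) = (2−1)·(3−1) = 2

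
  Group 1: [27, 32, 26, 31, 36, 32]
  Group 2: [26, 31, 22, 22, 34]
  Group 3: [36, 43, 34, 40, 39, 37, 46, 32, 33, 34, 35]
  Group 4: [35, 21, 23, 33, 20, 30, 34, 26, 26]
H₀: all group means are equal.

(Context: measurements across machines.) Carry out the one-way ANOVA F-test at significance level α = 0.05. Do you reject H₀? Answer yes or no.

reject H₀: yes

Group means [30.67, 27.00, 37.18, 27.56], grand mean 31.484
SSB = Σnᵢ(x̄ᵢ−x̄)² = 600.550; SSW = ΣΣ(x−x̄ᵢ)² = 635.192
MSB = 600.550/3 = 200.1833; MSW = 635.192/27 = 23.5256
F = MSB/MSW = 8.5092
df = (3, 27)
p-value (upper-tail) = 0.00039
At α=0.05: p < α → reject H₀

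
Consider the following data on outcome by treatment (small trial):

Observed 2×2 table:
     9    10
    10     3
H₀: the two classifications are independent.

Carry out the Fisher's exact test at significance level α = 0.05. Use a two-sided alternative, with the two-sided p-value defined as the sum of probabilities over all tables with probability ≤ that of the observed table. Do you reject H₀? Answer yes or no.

reject H₀: no

Margins: r₁=19, r₂=13, c₁=19, c₂=13, n=32
p_obs = C(19,9)·C(13,10)/C(32,19); sum pmf over tables with pmf ≤ p_obs
p-value (two-sided) = 0.14689
At α=0.05: p ≥ α → fail to reject H₀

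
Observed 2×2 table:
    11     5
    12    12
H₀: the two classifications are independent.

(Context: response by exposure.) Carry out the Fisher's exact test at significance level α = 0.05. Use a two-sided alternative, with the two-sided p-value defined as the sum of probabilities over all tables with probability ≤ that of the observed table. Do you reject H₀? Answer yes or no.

Margins: r₁=16, r₂=24, c₁=23, c₂=17, n=40
p_obs = C(16,11)·C(24,12)/C(40,23); sum pmf over tables with pmf ≤ p_obs
p-value (two-sided) = 0.33222
At α=0.05: p ≥ α → fail to reject H₀

reject H₀: no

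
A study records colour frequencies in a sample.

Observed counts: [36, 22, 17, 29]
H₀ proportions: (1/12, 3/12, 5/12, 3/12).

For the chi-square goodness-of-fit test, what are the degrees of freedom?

df = k − 1 = 4 − 1 = 3

degrees of freedom = 3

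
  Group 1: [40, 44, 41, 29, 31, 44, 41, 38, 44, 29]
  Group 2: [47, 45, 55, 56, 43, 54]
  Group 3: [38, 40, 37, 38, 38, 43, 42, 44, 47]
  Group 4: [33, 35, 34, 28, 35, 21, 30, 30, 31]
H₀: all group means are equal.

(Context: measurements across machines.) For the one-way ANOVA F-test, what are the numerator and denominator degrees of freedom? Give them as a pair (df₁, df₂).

degrees of freedom = [3, 30]

k = 4 groups, N = 34 total
df = (k−1, N−k) = (4−1, 34−4) = (3, 30)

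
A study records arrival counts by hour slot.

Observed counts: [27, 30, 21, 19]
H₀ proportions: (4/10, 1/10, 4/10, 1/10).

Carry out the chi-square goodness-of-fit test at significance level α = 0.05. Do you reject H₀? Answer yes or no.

reject H₀: yes

n = 97; E_i = n·p_i = [38.80, 9.70, 38.80, 9.70]
χ² = (27−38.80)²/38.80 + (30−9.70)²/9.70 + (21−38.80)²/38.80 + (19−9.70)²/9.70 = 63.1546
df = 3
p-value (upper-tail) = 0.00000
At α=0.05: p < α → reject H₀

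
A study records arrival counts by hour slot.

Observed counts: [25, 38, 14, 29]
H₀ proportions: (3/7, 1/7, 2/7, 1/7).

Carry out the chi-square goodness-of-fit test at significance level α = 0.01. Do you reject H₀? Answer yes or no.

n = 106; E_i = n·p_i = [45.43, 15.14, 30.29, 15.14]
χ² = (25−45.43)²/45.43 + (38−15.14)²/15.14 + (14−30.29)²/30.29 + (29−15.14)²/15.14 = 65.1258
df = 3
p-value (upper-tail) = 0.00000
At α=0.01: p < α → reject H₀

reject H₀: yes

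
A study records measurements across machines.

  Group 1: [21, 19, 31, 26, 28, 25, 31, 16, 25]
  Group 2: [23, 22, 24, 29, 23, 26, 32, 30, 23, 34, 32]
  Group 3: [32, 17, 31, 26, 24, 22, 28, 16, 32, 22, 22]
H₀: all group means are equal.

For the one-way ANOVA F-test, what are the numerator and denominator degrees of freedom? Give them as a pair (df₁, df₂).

k = 3 groups, N = 31 total
df = (k−1, N−k) = (3−1, 31−3) = (2, 28)

degrees of freedom = [2, 28]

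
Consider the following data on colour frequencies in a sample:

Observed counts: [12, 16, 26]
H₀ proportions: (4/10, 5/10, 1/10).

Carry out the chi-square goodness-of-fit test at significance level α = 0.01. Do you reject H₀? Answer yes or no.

n = 54; E_i = n·p_i = [21.60, 27.00, 5.40]
χ² = (12−21.60)²/21.60 + (16−27.00)²/27.00 + (26−5.40)²/5.40 = 87.3333
df = 2
p-value (upper-tail) = 0.00000
At α=0.01: p < α → reject H₀

reject H₀: yes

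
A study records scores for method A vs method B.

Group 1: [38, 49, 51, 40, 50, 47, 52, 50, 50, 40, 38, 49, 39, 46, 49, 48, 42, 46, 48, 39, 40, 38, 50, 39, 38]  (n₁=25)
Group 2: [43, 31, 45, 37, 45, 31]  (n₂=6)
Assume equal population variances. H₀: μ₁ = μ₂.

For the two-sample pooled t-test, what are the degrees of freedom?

df = n₁ + n₂ − 2 = 25 + 6 − 2 = 29

degrees of freedom = 29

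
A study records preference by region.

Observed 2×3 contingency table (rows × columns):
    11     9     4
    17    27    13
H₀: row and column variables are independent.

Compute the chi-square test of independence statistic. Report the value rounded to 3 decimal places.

test statistic = 1.926

Row totals [24, 57], col totals [28, 36, 17], n=81
χ² = (11−8.30)²/8.30 + (9−10.67)²/10.67 + (4−5.04)²/5.04 + (17−19.70)²/19.70 + (27−25.33)²/25.33 + (13−11.96)²/11.96 = 1.9256
df = 2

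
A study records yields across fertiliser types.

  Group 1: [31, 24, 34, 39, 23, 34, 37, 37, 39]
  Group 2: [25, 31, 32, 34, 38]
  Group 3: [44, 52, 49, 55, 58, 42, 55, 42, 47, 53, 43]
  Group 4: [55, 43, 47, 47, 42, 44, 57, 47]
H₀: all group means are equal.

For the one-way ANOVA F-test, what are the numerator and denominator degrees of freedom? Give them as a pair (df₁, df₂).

degrees of freedom = [3, 29]

k = 4 groups, N = 33 total
df = (k−1, N−k) = (4−1, 33−4) = (3, 29)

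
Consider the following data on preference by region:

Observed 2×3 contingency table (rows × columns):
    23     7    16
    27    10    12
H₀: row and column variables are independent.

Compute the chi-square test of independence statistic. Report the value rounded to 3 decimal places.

test statistic = 1.327

Row totals [46, 49], col totals [50, 17, 28], n=95
χ² = (23−24.21)²/24.21 + (7−8.23)²/8.23 + (16−13.56)²/13.56 + (27−25.79)²/25.79 + (10−8.77)²/8.77 + (12−14.44)²/14.44 = 1.3274
df = 2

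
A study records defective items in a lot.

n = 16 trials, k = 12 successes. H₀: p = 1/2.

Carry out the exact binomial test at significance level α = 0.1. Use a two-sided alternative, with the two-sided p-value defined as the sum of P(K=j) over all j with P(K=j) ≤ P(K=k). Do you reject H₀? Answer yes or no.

Exact binomial: n=16, k=12, p₀=1/2=0.5000
P(X=j) = C(n,j)·p₀^j·(1−p₀)^(n−j); p = Σ P(X=j) over j with P(X=j) ≤ P(X=12)
p-value (two-sided) = 0.07681
At α=0.1: p < α → reject H₀

reject H₀: yes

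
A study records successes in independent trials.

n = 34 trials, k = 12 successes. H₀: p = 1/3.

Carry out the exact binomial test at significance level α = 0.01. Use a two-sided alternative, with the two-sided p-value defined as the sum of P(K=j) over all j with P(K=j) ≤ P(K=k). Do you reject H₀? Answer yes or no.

Exact binomial: n=34, k=12, p₀=1/3=0.3333
P(X=j) = C(n,j)·p₀^j·(1−p₀)^(n−j); p = Σ P(X=j) over j with P(X=j) ≤ P(X=12)
p-value (two-sided) = 0.85609
At α=0.01: p ≥ α → fail to reject H₀

reject H₀: no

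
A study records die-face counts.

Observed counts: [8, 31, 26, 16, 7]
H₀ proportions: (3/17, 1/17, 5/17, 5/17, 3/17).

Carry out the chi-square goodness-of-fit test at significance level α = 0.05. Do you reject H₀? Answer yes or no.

reject H₀: yes

n = 88; E_i = n·p_i = [15.53, 5.18, 25.88, 25.88, 15.53]
χ² = (8−15.53)²/15.53 + (31−5.18)²/5.18 + (26−25.88)²/25.88 + (16−25.88)²/25.88 + (7−15.53)²/15.53 = 140.9333
df = 4
p-value (upper-tail) = 0.00000
At α=0.05: p < α → reject H₀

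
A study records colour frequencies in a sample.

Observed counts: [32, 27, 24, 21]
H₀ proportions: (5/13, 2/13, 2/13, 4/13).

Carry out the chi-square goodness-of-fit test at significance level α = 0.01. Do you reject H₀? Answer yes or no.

reject H₀: yes

n = 104; E_i = n·p_i = [40.00, 16.00, 16.00, 32.00]
χ² = (32−40.00)²/40.00 + (27−16.00)²/16.00 + (24−16.00)²/16.00 + (21−32.00)²/32.00 = 16.9438
df = 3
p-value (upper-tail) = 0.00073
At α=0.01: p < α → reject H₀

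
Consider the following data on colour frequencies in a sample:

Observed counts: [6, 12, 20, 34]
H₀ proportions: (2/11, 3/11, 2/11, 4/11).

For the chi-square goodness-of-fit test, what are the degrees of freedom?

df = k − 1 = 4 − 1 = 3

degrees of freedom = 3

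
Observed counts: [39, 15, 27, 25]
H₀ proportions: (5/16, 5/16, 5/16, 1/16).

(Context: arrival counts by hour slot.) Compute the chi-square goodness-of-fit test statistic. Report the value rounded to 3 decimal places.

test statistic = 63.057

n = 106; E_i = n·p_i = [33.12, 33.12, 33.12, 6.62]
χ² = (39−33.12)²/33.12 + (15−33.12)²/33.12 + (27−33.12)²/33.12 + (25−6.62)²/6.62 = 63.0566
df = 3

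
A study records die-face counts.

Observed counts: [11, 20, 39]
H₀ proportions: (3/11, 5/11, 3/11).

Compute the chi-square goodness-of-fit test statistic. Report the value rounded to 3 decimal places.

n = 70; E_i = n·p_i = [19.09, 31.82, 19.09]
χ² = (11−19.09)²/19.09 + (20−31.82)²/31.82 + (39−19.09)²/19.09 = 28.5810
df = 2

test statistic = 28.581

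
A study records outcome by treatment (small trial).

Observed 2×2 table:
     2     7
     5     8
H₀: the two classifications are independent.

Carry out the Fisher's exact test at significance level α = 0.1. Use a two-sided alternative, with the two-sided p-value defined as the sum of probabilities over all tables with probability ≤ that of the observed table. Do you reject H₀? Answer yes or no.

reject H₀: no

Margins: r₁=9, r₂=13, c₁=7, c₂=15, n=22
p_obs = C(9,2)·C(13,5)/C(22,7); sum pmf over tables with pmf ≤ p_obs
p-value (two-sided) = 0.64783
At α=0.1: p ≥ α → fail to reject H₀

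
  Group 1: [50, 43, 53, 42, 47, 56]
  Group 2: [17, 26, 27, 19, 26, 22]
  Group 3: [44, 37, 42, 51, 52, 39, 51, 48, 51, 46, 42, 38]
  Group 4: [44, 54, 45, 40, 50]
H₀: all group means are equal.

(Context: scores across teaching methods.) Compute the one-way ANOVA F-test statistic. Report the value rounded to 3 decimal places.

test statistic = 32.024

Group means [48.50, 22.83, 45.08, 46.60], grand mean 41.448
SSB = Σnᵢ(x̄ᵢ−x̄)² = 2668.722; SSW = ΣΣ(x−x̄ᵢ)² = 694.450
MSB = 2668.722/3 = 889.5741; MSW = 694.450/25 = 27.7780
F = MSB/MSW = 32.0244
df = (3, 25)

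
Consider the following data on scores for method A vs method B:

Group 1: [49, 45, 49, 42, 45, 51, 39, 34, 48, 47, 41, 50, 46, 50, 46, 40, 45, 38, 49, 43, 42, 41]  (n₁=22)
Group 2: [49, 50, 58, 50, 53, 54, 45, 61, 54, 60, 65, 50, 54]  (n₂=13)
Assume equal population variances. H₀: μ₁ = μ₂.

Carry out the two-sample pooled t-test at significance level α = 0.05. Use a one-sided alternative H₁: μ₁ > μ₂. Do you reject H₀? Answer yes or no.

x̄₁=44.545, s₁=4.522, n₁=22
x̄₂=54.077, s₂=5.604, n₂=13
s_p² = [21·4.522² + 12·5.604²]/33 = 24.4357
SE = √(s_p²·(1/22+1/13)) = 1.7293
t = (44.545−54.077)/1.7293 = -5.5118
df = 33
p-value (one-sided, H₁ greater) = 1.00000
At α=0.05: p ≥ α → fail to reject H₀

reject H₀: no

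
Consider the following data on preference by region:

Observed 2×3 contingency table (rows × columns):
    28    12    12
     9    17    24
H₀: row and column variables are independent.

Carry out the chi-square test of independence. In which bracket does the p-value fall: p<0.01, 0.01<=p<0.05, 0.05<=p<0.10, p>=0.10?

Row totals [52, 50], col totals [37, 29, 36], n=102
χ² = (28−18.86)²/18.86 + (12−14.78)²/14.78 + (12−18.35)²/18.35 + (9−18.14)²/18.14 + (17−14.22)²/14.22 + (24−17.65)²/17.65 = 14.5852
df = 2
p-value (upper-tail) = 0.00068
→ bracket: p<0.01

p-value bracket: p<0.01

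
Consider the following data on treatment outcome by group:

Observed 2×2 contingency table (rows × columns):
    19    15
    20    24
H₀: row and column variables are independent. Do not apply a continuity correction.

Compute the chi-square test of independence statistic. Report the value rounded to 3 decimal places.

Row totals [34, 44], col totals [39, 39], n=78
χ² = (19−17.00)²/17.00 + (15−17.00)²/17.00 + (20−22.00)²/22.00 + (24−22.00)²/22.00 = 0.8342
df = 1

test statistic = 0.834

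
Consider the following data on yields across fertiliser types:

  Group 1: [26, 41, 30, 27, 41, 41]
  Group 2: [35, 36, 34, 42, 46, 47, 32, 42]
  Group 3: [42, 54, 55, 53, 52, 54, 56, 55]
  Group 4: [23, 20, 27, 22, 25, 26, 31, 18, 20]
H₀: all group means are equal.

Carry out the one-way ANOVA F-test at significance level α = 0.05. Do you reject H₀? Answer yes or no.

Group means [34.33, 39.25, 52.62, 23.56], grand mean 37.194
SSB = Σnᵢ(x̄ᵢ−x̄)² = 3661.908; SSW = ΣΣ(x−x̄ᵢ)² = 778.931
MSB = 3661.908/3 = 1220.6361; MSW = 778.931/27 = 28.8493
F = MSB/MSW = 42.3108
df = (3, 27)
p-value (upper-tail) = 0.00000
At α=0.05: p < α → reject H₀

reject H₀: yes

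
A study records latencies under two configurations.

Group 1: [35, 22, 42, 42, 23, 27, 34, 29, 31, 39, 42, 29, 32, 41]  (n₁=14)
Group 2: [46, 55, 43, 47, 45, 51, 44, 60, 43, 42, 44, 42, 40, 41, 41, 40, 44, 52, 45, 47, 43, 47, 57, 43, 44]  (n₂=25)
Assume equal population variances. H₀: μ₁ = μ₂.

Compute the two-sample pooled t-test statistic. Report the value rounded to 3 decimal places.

x̄₁=33.429, s₁=7.013, n₁=14
x̄₂=45.840, s₂=5.281, n₂=25
s_p² = [13·7.013² + 24·5.281²]/37 = 35.3727
SE = √(s_p²·(1/14+1/25)) = 1.9853
t = (33.429−45.840)/1.9853 = -6.2516
df = 37

test statistic = -6.252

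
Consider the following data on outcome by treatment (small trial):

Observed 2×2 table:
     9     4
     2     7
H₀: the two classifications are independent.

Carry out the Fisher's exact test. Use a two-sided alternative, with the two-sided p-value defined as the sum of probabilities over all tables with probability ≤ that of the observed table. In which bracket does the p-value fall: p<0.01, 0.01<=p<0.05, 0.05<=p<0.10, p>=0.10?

p-value bracket: 0.05<=p<0.10

Margins: r₁=13, r₂=9, c₁=11, c₂=11, n=22
p_obs = C(13,9)·C(9,2)/C(22,11); sum pmf over tables with pmf ≤ p_obs
p-value (two-sided) = 0.08050
→ bracket: 0.05<=p<0.10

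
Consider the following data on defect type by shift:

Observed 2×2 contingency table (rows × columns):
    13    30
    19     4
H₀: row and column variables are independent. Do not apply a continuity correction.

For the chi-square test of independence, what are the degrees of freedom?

degrees of freedom = 1

df = (r−1)(c−1) = (2−1)·(2−1) = 1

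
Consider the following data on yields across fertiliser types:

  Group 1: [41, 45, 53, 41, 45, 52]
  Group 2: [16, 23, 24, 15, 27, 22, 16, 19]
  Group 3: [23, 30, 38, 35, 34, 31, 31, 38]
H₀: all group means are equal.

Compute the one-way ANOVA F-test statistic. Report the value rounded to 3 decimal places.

Group means [46.17, 20.25, 32.50], grand mean 31.773
SSB = Σnᵢ(x̄ᵢ−x̄)² = 2309.530; SSW = ΣΣ(x−x̄ᵢ)² = 442.333
MSB = 2309.530/2 = 1154.7652; MSW = 442.333/19 = 23.2807
F = MSB/MSW = 49.6018
df = (2, 19)

test statistic = 49.602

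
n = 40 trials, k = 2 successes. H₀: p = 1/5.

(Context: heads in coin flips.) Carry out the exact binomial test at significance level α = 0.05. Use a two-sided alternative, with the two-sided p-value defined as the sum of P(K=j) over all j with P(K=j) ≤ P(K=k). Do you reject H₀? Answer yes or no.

reject H₀: yes

Exact binomial: n=40, k=2, p₀=1/5=0.2000
P(X=j) = C(n,j)·p₀^j·(1−p₀)^(n−j); p = Σ P(X=j) over j with P(X=j) ≤ P(X=2)
p-value (two-sided) = 0.01586
At α=0.05: p < α → reject H₀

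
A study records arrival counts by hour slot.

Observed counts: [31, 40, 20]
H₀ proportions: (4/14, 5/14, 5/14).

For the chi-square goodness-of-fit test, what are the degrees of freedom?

degrees of freedom = 2

df = k − 1 = 3 − 1 = 2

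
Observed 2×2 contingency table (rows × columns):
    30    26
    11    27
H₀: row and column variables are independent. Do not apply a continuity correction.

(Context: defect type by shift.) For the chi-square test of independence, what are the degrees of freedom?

df = (r−1)(c−1) = (2−1)·(2−1) = 1

degrees of freedom = 1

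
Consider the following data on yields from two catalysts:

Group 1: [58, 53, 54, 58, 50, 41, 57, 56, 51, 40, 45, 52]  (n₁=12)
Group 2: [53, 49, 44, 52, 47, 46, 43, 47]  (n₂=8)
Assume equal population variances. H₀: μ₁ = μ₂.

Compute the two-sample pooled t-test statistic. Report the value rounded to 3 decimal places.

test statistic = 1.480

x̄₁=51.250, s₁=6.254, n₁=12
x̄₂=47.625, s₂=3.543, n₂=8
s_p² = [11·6.254² + 7·3.543²]/18 = 28.7847
SE = √(s_p²·(1/12+1/8)) = 2.4488
t = (51.250−47.625)/2.4488 = 1.4803
df = 18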